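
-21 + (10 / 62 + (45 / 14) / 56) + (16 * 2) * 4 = 2605843 / 24304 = 107.22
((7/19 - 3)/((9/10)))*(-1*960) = 2807.02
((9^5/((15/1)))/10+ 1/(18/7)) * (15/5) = 88661/75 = 1182.15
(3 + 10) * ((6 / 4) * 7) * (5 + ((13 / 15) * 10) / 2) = 1274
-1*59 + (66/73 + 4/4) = -57.10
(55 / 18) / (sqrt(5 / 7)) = 11 * sqrt(35) / 18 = 3.62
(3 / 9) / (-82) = -1 / 246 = -0.00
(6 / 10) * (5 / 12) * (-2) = -0.50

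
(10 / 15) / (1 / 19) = 38 / 3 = 12.67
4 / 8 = 1 / 2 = 0.50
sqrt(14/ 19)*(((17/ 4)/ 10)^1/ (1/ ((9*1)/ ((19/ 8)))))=153*sqrt(266)/ 1805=1.38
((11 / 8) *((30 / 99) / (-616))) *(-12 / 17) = 0.00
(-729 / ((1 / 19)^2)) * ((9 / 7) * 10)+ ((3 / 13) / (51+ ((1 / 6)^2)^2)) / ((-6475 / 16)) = -18825393937636458 / 5563714975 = -3383601.43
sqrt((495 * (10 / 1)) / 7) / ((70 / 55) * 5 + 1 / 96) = 15840 * sqrt(154) / 47117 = 4.17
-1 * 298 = -298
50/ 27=1.85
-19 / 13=-1.46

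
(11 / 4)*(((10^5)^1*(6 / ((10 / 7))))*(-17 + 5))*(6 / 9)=-9240000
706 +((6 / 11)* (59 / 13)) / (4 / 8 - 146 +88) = 11609462 / 16445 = 705.96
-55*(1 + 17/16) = -1815/16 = -113.44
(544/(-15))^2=295936/225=1315.27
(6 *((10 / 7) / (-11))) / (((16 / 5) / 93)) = -6975 / 308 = -22.65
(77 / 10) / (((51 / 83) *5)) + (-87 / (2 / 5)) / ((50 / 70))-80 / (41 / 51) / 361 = -5704208642 / 18871275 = -302.27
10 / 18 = 5 / 9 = 0.56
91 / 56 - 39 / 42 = 39 / 56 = 0.70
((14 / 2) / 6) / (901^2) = 0.00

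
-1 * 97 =-97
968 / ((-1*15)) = -968 / 15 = -64.53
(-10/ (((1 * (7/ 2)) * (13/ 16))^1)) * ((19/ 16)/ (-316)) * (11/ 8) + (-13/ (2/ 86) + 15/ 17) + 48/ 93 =-16899695557/ 30308824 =-557.58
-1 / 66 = -0.02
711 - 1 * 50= 661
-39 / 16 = -2.44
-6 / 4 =-3 / 2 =-1.50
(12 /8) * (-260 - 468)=-1092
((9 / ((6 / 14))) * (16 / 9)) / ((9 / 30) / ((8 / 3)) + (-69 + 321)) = 8960 / 60507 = 0.15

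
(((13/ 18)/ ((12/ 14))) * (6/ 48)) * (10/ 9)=455/ 3888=0.12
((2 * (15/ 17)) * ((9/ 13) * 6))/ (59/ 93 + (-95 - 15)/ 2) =-37665/ 279344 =-0.13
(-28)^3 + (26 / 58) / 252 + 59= -159994031 / 7308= -21893.00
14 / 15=0.93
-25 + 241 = 216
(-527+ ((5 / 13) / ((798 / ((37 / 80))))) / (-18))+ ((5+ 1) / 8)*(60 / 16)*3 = -1549315441 / 2987712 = -518.56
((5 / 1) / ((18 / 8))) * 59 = 1180 / 9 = 131.11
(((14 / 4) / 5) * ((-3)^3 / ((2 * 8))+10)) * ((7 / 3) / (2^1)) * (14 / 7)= 6517 / 480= 13.58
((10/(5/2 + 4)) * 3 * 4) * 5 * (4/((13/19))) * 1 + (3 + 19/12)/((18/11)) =19801445/36504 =542.45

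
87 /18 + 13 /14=121 /21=5.76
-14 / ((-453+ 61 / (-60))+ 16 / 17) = 14280 / 462137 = 0.03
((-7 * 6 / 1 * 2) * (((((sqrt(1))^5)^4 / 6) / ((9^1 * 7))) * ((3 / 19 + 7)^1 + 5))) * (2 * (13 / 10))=-2002 / 285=-7.02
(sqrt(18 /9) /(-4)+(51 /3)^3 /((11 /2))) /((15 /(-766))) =-7526716 /165+383 * sqrt(2) /30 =-45598.41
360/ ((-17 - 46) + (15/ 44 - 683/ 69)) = -218592/ 44057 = -4.96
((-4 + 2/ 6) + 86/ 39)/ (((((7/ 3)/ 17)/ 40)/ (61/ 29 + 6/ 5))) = -3713208/ 2639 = -1407.05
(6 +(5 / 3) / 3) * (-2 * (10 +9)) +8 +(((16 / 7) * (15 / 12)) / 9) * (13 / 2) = -5020 / 21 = -239.05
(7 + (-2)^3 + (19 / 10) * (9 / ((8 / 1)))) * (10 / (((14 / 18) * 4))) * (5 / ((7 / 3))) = 1755 / 224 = 7.83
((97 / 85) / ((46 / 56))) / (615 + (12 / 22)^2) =328636 / 145551705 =0.00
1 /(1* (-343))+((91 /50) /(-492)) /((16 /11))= -736943 /135004800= -0.01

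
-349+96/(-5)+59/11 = -362.84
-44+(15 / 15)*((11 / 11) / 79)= -3475 / 79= -43.99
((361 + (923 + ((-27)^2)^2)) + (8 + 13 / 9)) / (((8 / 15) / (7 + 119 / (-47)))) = 419528375 / 94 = 4463067.82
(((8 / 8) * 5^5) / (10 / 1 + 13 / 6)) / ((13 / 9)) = 168750 / 949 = 177.82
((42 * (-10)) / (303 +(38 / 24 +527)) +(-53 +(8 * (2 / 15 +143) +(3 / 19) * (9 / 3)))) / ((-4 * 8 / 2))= -1552882373 / 22752120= -68.25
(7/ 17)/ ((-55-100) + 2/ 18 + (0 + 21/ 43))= -2709/ 1015801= -0.00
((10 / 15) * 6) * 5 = 20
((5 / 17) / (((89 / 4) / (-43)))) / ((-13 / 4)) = 3440 / 19669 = 0.17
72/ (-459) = -8/ 51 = -0.16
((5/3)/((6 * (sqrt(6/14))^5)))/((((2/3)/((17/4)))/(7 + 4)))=45815 * sqrt(21)/1296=162.00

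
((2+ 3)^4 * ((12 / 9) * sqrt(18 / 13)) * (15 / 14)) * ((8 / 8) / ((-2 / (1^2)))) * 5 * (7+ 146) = -7171875 * sqrt(26) / 91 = -401862.97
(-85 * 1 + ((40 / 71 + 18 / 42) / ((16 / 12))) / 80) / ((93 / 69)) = -310889183 / 4930240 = -63.06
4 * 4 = 16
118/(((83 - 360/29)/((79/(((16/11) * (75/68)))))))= 25276603/307050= 82.32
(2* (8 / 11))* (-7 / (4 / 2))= -56 / 11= -5.09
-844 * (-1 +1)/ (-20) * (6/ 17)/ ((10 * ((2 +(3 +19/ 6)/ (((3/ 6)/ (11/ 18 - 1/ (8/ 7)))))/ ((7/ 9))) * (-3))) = 0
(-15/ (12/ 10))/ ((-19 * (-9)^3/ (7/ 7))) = -25/ 27702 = -0.00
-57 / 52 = -1.10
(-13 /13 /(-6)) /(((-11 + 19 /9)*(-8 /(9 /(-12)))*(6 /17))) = -51 /10240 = -0.00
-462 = -462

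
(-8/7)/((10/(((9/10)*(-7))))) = 18/25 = 0.72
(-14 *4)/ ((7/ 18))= -144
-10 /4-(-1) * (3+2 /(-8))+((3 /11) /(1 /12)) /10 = 127 /220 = 0.58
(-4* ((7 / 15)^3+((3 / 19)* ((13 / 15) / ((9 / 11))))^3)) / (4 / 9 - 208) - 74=-2399895939844 / 32431924125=-74.00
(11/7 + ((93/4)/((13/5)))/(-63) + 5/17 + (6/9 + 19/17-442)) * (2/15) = -129209/2210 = -58.47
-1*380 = -380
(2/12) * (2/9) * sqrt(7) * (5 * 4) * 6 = 40 * sqrt(7)/9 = 11.76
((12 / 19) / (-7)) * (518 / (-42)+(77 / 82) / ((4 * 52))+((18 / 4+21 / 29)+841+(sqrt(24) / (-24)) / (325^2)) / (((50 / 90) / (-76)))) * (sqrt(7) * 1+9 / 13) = (9+13 * sqrt(7)) * (6979230959033125 - 6506208 * sqrt(6)) / 8685674725000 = 34869.15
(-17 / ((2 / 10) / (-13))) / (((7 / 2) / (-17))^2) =1277380 / 49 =26068.98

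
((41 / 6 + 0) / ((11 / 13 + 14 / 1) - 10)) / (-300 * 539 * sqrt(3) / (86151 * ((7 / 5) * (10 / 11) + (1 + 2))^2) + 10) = 315019971999733 * sqrt(3) / 217232895084262686 + 2144849268631445597 / 15206302655898388020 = 0.14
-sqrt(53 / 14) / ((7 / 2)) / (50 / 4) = -2 * sqrt(742) / 1225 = -0.04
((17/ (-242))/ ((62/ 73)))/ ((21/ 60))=-6205/ 26257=-0.24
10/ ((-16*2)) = -5/ 16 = -0.31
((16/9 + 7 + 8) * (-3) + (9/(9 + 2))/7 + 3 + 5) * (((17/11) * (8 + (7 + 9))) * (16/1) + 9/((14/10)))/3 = -150151544/17787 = -8441.65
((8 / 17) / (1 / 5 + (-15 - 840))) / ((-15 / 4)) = 16 / 108987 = 0.00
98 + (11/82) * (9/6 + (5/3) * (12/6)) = 48535/492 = 98.65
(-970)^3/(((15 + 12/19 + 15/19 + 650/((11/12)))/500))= -5960895531250/9477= -628985494.49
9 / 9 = 1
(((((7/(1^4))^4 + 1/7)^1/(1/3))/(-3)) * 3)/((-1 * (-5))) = -50424/35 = -1440.69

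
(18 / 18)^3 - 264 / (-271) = 535 / 271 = 1.97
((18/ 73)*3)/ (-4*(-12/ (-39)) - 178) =-351/ 85045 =-0.00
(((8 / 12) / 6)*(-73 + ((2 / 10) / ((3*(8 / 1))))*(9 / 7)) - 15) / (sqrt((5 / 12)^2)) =-58237 / 1050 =-55.46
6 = 6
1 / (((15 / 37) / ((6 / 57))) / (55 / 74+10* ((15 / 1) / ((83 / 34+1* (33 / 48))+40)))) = 732881 / 668667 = 1.10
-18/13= -1.38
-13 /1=-13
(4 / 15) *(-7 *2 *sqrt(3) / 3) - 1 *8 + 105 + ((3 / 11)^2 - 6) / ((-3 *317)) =3720868 / 38357 - 56 *sqrt(3) / 45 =94.85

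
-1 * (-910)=910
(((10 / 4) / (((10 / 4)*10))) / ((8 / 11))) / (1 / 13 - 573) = -143 / 595840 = -0.00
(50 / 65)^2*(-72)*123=-885600 / 169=-5240.24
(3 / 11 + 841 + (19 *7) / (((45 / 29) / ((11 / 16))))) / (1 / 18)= 7129577 / 440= 16203.58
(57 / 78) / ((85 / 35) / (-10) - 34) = -665 / 31161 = -0.02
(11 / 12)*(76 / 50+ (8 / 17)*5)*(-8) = -36212 / 1275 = -28.40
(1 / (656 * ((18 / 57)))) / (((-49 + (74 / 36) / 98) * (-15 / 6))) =2793 / 70847180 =0.00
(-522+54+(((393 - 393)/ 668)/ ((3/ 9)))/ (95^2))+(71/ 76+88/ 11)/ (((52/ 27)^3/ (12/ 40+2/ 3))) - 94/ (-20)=-49380009013/ 106862080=-462.09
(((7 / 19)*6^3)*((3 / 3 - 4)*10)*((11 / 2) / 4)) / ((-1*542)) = 31185 / 5149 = 6.06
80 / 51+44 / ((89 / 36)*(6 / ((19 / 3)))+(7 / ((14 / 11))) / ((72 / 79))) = 7973104 / 1168869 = 6.82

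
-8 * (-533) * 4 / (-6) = -8528 / 3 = -2842.67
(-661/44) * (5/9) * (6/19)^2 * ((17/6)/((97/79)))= -4438615/2311122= -1.92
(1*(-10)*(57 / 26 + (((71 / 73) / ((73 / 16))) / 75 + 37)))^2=165891954873286321 / 1079843114025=153625.98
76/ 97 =0.78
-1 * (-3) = 3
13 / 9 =1.44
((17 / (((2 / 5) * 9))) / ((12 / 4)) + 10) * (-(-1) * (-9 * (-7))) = 4375 / 6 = 729.17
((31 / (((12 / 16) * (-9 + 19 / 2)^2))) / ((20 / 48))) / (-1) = -1984 / 5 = -396.80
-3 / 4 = -0.75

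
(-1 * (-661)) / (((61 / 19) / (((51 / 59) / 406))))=640509 / 1461194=0.44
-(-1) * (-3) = -3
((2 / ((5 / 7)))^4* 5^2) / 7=5488 / 25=219.52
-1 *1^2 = -1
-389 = -389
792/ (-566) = -396/ 283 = -1.40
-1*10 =-10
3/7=0.43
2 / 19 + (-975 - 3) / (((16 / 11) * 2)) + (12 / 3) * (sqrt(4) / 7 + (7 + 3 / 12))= -305.94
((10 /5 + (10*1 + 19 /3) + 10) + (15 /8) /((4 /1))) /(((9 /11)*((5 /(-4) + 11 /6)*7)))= 4345 /504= 8.62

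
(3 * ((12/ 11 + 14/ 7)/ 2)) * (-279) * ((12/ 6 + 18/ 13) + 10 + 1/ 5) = -17572.32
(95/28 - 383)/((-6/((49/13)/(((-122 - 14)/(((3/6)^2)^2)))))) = -24801/226304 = -0.11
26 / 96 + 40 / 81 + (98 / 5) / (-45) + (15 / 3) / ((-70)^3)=3657247 / 11113200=0.33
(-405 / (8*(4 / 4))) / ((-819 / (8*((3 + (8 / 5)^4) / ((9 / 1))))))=853 / 1625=0.52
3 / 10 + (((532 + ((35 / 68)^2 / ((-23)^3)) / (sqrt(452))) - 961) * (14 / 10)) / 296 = -2559 / 1480 - 1715 * sqrt(113) / 3763582874368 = -1.73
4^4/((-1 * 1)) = -256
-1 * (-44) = 44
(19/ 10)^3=6859/ 1000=6.86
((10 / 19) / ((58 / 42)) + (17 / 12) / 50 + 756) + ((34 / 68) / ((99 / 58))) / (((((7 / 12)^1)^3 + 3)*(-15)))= 15203320267979 / 20099488200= 756.40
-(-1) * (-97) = -97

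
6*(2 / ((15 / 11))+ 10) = 344 / 5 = 68.80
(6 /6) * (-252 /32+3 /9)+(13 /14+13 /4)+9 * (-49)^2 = 3629747 /168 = 21605.64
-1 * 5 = -5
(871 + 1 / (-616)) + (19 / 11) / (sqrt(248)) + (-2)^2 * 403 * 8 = 19 * sqrt(62) / 1364 + 8480471 / 616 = 13767.11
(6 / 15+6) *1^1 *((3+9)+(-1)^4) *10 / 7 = 832 / 7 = 118.86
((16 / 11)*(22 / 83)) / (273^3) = 32 / 1688752611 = 0.00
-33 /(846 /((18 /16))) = -33 /752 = -0.04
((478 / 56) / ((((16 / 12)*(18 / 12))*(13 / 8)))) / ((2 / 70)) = 1195 / 13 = 91.92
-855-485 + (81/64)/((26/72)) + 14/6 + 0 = -832517/624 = -1334.16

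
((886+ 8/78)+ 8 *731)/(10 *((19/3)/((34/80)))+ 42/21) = 2232355/50063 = 44.59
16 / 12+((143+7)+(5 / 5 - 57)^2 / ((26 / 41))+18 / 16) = 5097.69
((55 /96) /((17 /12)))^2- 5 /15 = -9421 /55488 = -0.17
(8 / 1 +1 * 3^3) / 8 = 35 / 8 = 4.38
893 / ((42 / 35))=4465 / 6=744.17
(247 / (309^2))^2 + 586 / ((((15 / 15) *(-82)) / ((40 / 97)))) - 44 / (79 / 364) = -589129837511327185 / 2864287449063063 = -205.68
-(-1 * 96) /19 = 96 /19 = 5.05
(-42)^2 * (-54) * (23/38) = -1095444/19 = -57654.95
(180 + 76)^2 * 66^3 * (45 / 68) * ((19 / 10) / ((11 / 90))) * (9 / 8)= 3706979696640 / 17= 218057629214.12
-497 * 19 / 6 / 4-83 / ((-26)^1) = -121763 / 312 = -390.27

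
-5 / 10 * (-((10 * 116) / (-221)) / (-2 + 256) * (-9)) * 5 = 13050 / 28067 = 0.46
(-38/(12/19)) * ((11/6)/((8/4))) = -3971/72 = -55.15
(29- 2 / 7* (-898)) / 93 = 1999 / 651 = 3.07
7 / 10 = 0.70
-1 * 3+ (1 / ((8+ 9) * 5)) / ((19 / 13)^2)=-91886 / 30685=-2.99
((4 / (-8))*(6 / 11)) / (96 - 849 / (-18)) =-18 / 9449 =-0.00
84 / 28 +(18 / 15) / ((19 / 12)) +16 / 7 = 4019 / 665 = 6.04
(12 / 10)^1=6 / 5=1.20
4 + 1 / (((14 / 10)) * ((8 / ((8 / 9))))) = 257 / 63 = 4.08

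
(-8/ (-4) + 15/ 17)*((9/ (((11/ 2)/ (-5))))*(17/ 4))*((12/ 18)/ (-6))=245/ 22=11.14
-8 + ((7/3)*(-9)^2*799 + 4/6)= 453011/3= 151003.67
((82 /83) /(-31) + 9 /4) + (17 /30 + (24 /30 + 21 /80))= 2375783 /617520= 3.85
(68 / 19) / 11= 68 / 209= 0.33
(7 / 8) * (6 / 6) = 7 / 8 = 0.88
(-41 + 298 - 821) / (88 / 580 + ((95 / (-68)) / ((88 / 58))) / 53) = -12968345280 / 3089197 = -4197.97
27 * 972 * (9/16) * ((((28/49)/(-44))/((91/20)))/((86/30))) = -4428675/301301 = -14.70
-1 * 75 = -75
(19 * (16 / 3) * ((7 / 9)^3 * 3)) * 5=521360 / 729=715.17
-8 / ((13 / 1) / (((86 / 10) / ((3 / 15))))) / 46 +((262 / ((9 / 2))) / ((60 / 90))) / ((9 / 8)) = 77.05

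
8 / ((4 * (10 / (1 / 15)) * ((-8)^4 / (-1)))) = -1 / 307200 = -0.00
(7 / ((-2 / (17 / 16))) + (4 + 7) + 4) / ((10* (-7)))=-361 / 2240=-0.16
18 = 18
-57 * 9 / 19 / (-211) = 27 / 211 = 0.13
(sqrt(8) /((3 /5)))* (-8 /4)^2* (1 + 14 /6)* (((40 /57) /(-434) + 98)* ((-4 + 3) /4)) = -121214200* sqrt(2) /111321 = -1539.90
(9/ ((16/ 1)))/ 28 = 9/ 448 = 0.02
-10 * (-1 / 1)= 10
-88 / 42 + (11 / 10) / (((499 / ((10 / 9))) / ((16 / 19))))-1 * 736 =-440865268 / 597303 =-738.09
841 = 841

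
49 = 49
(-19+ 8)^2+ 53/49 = 5982/49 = 122.08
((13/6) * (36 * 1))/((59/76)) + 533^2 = 16767179/59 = 284189.47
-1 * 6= -6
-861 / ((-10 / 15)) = 2583 / 2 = 1291.50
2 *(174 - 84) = 180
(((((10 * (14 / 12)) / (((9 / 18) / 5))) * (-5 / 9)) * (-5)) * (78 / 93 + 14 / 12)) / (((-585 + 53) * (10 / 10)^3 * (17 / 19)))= -233125 / 170748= -1.37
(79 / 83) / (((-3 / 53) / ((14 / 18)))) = -29309 / 2241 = -13.08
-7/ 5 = -1.40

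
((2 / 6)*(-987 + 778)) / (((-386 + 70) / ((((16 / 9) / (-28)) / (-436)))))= 209 / 6509916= 0.00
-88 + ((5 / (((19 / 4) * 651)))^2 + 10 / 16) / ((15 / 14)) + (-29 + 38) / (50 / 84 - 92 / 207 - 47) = -135635305836745 / 1548193245228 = -87.61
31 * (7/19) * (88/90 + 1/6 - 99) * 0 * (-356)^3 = 0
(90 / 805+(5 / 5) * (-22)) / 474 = -1762 / 38157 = -0.05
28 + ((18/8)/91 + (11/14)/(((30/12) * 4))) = 12787/455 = 28.10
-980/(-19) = 51.58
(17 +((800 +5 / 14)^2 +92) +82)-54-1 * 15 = 125575937 / 196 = 640693.56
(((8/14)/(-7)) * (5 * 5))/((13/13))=-100/49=-2.04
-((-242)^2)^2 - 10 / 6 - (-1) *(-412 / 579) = -661940224987 / 193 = -3429742098.38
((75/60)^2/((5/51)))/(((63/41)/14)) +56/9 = 10903/72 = 151.43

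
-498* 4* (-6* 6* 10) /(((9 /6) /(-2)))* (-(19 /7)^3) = 6558301440 /343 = 19120412.36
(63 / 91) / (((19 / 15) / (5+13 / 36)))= 2895 / 988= 2.93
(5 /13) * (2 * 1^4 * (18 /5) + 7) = 71 /13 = 5.46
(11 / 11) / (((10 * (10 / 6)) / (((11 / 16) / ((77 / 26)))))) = 39 / 2800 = 0.01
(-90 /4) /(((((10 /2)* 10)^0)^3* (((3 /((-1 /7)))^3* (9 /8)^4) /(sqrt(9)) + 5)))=92160 /20233327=0.00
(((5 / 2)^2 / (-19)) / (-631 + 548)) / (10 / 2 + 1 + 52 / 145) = 3625 / 5815976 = 0.00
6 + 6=12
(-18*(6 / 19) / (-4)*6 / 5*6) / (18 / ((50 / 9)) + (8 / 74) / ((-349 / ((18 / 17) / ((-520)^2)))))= 160267891680 / 50751499013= 3.16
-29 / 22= -1.32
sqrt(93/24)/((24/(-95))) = -95 * sqrt(62)/96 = -7.79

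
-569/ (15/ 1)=-569/ 15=-37.93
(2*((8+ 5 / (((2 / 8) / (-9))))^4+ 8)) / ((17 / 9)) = 15753835152 / 17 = 926696185.41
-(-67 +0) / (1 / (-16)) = -1072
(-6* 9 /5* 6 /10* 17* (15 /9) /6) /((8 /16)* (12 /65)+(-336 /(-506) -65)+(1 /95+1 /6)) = 3374514 /7065137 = 0.48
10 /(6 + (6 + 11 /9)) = 90 /119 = 0.76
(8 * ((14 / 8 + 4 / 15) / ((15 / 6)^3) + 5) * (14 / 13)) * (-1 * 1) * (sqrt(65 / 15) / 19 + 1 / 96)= -1077104 * sqrt(39) / 1389375 - 67319 / 146250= -5.30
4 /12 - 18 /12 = -7 /6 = -1.17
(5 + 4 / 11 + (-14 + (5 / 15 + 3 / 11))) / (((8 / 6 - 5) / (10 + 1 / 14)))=37365 / 1694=22.06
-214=-214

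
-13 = -13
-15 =-15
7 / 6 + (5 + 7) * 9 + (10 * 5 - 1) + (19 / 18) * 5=1471 / 9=163.44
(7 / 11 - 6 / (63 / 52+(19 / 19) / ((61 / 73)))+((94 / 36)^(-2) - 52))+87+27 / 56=351068827567 / 10394723416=33.77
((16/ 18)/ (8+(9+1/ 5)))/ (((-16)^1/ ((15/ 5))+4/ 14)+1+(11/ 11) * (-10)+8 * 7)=140/ 113649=0.00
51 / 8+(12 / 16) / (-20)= 507 / 80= 6.34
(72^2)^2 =26873856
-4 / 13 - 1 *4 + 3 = -17 / 13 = -1.31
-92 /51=-1.80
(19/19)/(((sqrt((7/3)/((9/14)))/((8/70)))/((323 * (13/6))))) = 4199 * sqrt(6)/245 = 41.98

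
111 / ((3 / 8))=296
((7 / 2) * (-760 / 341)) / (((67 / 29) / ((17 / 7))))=-187340 / 22847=-8.20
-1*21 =-21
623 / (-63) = -9.89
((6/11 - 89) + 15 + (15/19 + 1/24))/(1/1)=-364279/5016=-72.62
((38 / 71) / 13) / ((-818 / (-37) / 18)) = 12654 / 377507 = 0.03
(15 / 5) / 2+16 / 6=25 / 6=4.17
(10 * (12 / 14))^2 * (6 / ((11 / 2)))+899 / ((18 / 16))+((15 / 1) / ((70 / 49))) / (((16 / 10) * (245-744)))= 34053550037 / 38730384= 879.25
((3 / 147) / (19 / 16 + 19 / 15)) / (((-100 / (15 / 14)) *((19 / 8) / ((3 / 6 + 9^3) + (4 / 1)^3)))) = -0.03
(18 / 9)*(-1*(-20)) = 40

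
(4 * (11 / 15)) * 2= 88 / 15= 5.87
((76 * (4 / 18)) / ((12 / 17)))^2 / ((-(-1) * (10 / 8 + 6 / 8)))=208658 / 729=286.22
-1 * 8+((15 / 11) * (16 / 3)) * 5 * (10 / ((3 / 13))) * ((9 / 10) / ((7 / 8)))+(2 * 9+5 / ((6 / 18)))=126725 / 77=1645.78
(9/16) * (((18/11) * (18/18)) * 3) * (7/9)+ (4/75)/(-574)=4068049/1894200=2.15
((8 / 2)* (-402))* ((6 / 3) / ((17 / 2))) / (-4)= 1608 / 17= 94.59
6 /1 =6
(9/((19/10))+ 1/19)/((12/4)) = 91/57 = 1.60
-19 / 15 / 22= -0.06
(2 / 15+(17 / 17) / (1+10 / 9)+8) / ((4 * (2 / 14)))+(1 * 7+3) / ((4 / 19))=71321 / 1140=62.56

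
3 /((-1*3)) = -1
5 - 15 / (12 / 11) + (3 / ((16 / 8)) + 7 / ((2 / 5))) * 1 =41 / 4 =10.25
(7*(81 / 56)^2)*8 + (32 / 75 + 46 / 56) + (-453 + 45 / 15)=-1392683 / 4200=-331.59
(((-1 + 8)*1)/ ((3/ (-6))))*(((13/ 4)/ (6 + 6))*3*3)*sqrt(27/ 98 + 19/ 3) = -13*sqrt(11658)/ 16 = -87.73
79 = 79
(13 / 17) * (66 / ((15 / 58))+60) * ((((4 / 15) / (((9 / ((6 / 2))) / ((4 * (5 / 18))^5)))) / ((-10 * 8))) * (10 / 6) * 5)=-102440000 / 27103491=-3.78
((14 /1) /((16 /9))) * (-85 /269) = -5355 /2152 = -2.49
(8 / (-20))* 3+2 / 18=-49 / 45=-1.09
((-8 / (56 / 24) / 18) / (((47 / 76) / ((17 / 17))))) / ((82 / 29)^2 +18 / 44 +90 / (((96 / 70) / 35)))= -1184128 / 8862694449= -0.00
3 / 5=0.60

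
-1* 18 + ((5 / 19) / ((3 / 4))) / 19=-19474 / 1083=-17.98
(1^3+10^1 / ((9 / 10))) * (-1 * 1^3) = -109 / 9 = -12.11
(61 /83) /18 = 61 /1494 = 0.04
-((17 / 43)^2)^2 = -83521 / 3418801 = -0.02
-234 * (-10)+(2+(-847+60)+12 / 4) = 1558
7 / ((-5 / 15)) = -21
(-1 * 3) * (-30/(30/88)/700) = 66/175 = 0.38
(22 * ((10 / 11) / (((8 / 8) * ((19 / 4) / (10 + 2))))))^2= 921600 / 361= 2552.91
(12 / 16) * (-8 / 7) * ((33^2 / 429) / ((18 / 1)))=-11 / 91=-0.12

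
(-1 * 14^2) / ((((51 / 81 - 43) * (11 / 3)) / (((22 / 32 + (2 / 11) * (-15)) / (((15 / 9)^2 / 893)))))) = -11451688227 / 13842400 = -827.29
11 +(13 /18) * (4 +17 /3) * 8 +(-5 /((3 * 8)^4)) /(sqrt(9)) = 66539515 /995328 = 66.85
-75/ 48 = -25/ 16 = -1.56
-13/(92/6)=-39/46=-0.85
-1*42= -42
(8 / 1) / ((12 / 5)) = 10 / 3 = 3.33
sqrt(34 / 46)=sqrt(391) / 23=0.86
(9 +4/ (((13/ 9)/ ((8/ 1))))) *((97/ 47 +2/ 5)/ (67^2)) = 46899/ 2742779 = 0.02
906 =906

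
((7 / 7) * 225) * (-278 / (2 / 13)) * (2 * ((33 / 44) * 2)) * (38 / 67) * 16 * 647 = -479810541600 / 67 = -7161351367.16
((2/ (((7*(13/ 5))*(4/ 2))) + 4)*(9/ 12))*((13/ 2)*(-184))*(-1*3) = 76383/ 7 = 10911.86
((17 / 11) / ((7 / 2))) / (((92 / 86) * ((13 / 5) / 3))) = 10965 / 23023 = 0.48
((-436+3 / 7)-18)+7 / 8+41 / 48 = -151819 / 336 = -451.84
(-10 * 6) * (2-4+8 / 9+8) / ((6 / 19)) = -11780 / 9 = -1308.89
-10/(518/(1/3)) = -5/777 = -0.01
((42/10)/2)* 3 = 63/10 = 6.30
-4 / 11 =-0.36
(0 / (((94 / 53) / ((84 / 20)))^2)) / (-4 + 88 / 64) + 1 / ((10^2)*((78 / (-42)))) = -7 / 1300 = -0.01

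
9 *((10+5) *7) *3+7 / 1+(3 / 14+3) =39833 / 14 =2845.21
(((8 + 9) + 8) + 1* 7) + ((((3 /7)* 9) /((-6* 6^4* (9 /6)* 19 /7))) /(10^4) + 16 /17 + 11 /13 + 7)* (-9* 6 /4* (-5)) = 625.14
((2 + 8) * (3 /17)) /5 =6 /17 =0.35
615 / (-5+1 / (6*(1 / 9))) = -1230 / 7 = -175.71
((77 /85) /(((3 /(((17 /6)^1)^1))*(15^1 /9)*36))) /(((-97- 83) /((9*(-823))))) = 63371 /108000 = 0.59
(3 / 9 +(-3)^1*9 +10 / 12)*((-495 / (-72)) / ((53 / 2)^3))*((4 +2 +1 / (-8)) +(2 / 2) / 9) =-3674275 / 64314864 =-0.06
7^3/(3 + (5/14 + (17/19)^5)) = 11890227398/136254651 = 87.26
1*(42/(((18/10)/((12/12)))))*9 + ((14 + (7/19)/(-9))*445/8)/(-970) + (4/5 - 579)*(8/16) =-79.90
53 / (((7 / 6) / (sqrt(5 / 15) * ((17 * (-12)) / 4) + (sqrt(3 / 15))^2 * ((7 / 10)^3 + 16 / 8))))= 372537 / 17500 -5406 * sqrt(3) / 7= -1316.35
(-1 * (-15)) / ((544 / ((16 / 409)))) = 15 / 13906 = 0.00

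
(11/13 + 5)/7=76/91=0.84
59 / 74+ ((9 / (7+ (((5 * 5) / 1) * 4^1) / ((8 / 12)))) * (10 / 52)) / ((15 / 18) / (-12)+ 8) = 68879129 / 86240414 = 0.80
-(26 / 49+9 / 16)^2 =-734449 / 614656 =-1.19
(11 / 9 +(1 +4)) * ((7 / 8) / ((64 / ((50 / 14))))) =175 / 576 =0.30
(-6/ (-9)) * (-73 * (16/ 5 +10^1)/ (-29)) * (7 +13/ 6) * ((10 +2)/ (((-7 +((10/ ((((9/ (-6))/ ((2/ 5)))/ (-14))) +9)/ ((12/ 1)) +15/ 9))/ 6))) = -15263424/ 1537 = -9930.66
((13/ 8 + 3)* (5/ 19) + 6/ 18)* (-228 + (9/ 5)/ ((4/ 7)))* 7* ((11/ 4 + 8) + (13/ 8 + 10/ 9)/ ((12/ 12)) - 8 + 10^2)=-11268778969/ 43776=-257419.11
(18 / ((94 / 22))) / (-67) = -198 / 3149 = -0.06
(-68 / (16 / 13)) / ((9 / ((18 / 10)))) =-221 / 20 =-11.05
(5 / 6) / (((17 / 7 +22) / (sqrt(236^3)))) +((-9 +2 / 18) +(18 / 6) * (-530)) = -14390 / 9 +8260 * sqrt(59) / 513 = -1475.21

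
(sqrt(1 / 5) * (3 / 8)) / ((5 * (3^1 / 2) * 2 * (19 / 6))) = 3 * sqrt(5) / 1900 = 0.00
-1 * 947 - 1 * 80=-1027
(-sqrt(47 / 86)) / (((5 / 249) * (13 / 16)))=-1992 * sqrt(4042) / 2795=-45.31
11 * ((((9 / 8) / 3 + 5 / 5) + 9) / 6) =913 / 48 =19.02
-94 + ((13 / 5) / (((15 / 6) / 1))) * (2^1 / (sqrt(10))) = -94 + 26 * sqrt(10) / 125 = -93.34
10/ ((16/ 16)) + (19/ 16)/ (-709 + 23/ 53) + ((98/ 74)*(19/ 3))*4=322718311/ 7410656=43.55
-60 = -60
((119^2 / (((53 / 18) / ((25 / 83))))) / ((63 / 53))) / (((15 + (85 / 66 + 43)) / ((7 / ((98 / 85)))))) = 124.80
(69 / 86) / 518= 69 / 44548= 0.00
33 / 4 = 8.25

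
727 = 727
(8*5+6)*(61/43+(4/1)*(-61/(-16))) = 65941/86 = 766.76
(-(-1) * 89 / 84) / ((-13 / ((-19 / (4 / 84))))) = 1691 / 52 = 32.52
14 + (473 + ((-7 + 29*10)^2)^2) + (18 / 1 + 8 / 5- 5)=32071242113 / 5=6414248422.60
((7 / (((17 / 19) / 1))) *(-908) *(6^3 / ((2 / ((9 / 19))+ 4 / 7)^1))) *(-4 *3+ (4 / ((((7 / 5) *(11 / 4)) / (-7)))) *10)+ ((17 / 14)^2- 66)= 27120526.71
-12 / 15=-4 / 5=-0.80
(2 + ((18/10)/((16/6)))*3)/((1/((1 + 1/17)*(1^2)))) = 1449/340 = 4.26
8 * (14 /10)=56 /5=11.20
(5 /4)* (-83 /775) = -83 /620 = -0.13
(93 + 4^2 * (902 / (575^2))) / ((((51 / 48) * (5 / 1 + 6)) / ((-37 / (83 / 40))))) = -145691469952 / 1026326125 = -141.95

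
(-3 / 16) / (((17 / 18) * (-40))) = 27 / 5440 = 0.00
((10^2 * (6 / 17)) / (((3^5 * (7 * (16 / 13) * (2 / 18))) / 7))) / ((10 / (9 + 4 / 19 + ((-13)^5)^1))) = -38211290 / 969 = -39433.74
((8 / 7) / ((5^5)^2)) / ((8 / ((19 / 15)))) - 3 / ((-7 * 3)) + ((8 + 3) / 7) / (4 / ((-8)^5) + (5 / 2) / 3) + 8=210574951560938 / 20996923828125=10.03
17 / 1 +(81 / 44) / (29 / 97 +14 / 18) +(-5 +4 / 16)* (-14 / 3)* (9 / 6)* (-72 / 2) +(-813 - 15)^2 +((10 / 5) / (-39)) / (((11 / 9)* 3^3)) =3311921350381 / 4839120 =684405.71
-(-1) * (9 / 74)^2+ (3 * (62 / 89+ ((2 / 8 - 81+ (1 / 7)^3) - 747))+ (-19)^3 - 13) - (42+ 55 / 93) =-36517493264825 / 3886606059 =-9395.73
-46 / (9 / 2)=-92 / 9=-10.22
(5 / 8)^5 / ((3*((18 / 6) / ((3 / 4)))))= 3125 / 393216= 0.01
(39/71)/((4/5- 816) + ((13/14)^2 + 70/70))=-38220/56592041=-0.00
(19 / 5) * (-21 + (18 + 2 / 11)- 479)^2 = 106742000 / 121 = 882165.29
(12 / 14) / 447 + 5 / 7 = 747 / 1043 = 0.72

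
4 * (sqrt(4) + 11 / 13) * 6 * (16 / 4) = 3552 / 13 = 273.23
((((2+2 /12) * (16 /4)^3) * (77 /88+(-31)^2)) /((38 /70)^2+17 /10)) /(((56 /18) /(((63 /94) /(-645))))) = -8169525 /365801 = -22.33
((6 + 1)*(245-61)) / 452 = 322 / 113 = 2.85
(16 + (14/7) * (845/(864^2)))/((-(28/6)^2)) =-853259/1161216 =-0.73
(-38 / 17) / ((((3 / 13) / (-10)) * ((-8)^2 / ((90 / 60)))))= 1235 / 544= 2.27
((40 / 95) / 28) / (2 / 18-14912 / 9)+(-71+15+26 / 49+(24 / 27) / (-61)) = -55.48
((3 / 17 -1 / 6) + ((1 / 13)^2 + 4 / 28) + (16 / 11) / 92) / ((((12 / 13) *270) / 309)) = 548353357 / 2536213680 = 0.22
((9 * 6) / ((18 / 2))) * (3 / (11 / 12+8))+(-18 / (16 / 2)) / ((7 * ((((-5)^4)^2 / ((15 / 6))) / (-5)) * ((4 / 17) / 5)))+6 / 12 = 2.52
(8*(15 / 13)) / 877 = 120 / 11401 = 0.01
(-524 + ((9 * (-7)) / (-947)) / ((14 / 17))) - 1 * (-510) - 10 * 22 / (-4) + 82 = 233115 / 1894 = 123.08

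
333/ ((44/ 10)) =1665/ 22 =75.68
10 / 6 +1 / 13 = 68 / 39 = 1.74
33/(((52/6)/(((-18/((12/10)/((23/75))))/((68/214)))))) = -243639/4420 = -55.12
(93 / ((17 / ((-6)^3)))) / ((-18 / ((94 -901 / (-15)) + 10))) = 10770.49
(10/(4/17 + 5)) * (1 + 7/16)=1955/712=2.75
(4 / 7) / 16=1 / 28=0.04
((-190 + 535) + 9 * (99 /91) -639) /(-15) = 8621 /455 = 18.95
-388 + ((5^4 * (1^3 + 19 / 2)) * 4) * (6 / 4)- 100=38887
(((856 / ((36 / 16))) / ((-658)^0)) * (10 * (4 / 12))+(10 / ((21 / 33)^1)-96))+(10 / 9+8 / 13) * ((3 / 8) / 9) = 3891673 / 3276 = 1187.93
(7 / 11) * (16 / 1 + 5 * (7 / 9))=1253 / 99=12.66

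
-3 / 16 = -0.19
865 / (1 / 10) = 8650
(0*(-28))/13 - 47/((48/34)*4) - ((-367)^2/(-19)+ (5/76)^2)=245384147/34656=7080.57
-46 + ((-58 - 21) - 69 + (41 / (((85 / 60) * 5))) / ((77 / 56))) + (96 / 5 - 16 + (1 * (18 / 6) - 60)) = -227757 / 935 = -243.59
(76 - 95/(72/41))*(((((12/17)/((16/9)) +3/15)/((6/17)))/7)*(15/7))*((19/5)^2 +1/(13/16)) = 232918169/1310400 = 177.75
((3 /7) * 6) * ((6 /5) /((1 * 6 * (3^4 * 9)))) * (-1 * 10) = -4 /567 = -0.01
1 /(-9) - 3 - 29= -289 /9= -32.11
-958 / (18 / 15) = -798.33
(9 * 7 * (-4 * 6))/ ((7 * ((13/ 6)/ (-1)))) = 1296/ 13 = 99.69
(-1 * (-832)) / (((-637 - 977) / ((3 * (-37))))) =15392 / 269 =57.22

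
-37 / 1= -37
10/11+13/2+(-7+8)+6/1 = 317/22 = 14.41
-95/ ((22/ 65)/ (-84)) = 259350/ 11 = 23577.27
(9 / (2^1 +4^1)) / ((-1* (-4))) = 3 / 8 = 0.38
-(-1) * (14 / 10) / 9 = 7 / 45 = 0.16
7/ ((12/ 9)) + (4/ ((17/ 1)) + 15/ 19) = 8107/ 1292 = 6.27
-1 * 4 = -4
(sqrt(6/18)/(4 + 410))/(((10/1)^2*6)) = sqrt(3)/745200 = 0.00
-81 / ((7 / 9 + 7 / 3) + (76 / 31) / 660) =-1242945 / 47797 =-26.00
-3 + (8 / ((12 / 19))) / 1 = 29 / 3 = 9.67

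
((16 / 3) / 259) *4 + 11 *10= 85534 / 777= 110.08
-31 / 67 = -0.46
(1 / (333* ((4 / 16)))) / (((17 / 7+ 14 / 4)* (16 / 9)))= 7 / 6142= 0.00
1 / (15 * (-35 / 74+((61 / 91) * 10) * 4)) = 6734 / 2660625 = 0.00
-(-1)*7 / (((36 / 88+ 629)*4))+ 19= 526263 / 27694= 19.00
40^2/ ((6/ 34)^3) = 7860800/ 27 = 291140.74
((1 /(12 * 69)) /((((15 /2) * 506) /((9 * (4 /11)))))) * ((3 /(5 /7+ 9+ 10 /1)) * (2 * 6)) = 14 /7361035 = 0.00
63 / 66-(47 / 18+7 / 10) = -2333 / 990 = -2.36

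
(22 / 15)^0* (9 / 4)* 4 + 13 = 22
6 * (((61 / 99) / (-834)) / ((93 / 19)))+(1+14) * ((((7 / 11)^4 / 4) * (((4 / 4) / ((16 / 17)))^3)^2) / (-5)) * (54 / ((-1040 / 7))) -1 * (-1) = 63211320658701449809 / 59442111741312368640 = 1.06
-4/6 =-2/3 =-0.67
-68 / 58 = -34 / 29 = -1.17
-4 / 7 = -0.57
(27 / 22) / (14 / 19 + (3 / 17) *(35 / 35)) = 1.34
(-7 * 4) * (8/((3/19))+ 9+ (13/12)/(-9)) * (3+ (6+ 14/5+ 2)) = -1035391/45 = -23008.69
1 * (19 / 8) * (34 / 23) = 323 / 92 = 3.51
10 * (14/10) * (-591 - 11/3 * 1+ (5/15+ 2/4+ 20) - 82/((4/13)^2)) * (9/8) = -725739/32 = -22679.34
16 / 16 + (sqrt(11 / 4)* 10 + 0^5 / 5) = 1 + 5* sqrt(11) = 17.58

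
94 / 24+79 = 995 / 12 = 82.92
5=5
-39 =-39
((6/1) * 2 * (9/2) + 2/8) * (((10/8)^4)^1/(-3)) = -135625/3072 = -44.15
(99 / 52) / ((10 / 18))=891 / 260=3.43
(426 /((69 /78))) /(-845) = -852 /1495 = -0.57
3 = 3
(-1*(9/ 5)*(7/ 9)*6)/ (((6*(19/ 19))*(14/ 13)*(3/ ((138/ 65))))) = -0.92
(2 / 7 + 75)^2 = 277729 / 49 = 5667.94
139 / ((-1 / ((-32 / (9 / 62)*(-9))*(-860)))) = 237167360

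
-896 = -896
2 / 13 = 0.15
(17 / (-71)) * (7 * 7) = -833 / 71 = -11.73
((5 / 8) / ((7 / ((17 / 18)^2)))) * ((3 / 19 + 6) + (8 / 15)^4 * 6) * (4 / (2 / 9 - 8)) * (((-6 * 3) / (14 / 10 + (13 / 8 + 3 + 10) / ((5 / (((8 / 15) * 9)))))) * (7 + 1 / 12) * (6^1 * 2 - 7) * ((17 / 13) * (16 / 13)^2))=22.25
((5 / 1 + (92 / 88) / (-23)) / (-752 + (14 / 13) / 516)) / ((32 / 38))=-3473067 / 443907376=-0.01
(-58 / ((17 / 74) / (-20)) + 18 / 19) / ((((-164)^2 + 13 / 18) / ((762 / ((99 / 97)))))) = 34449541464 / 245736139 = 140.19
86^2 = 7396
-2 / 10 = -1 / 5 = -0.20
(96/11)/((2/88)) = 384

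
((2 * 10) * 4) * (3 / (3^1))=80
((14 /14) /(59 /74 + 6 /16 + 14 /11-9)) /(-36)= 814 /192087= 0.00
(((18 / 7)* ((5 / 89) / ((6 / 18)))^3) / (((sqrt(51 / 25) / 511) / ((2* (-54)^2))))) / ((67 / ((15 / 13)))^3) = 145481973750000* sqrt(51) / 7919055858219103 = 0.13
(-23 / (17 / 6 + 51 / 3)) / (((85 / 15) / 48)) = -19872 / 2023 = -9.82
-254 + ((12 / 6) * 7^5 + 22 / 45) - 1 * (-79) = 1504777 / 45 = 33439.49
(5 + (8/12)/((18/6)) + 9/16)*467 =2701.47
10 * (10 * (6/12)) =50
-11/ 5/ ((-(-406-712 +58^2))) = 11/ 11230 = 0.00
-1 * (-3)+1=4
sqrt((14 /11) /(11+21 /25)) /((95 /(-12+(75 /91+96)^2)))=32.31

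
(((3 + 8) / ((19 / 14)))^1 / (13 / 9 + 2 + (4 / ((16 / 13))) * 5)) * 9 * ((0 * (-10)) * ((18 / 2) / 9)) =0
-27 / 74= -0.36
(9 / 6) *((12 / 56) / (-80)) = -9 / 2240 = -0.00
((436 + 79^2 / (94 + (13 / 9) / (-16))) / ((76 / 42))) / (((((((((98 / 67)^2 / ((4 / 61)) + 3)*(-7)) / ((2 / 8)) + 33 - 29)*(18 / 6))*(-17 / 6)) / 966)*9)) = 17187624522698 / 4870271410503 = 3.53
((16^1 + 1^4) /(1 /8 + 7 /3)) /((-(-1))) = 6.92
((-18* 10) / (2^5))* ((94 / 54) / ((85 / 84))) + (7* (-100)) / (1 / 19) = -452529 / 34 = -13309.68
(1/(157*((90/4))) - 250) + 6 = -1723858/7065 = -244.00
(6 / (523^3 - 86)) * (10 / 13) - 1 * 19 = -35334728447 / 1859722553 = -19.00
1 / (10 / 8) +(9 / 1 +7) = 84 / 5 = 16.80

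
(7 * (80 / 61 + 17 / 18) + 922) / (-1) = -1029695 / 1098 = -937.79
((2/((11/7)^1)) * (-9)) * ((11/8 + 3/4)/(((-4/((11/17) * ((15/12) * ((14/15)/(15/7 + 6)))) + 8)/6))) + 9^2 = 3226365/37888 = 85.16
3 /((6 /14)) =7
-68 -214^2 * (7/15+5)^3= -25250678428/3375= -7481682.50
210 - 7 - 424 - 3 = -224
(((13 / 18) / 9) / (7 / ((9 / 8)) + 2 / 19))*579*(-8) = -95342 / 1623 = -58.74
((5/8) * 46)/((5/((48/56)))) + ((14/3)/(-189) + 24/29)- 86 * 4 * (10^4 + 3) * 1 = -113161589867/32886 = -3441026.27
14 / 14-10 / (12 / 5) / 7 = 17 / 42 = 0.40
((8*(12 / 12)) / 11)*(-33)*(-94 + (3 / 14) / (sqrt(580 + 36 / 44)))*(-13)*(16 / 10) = -234624 / 5 + 3744*sqrt(70279) / 223615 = -46920.36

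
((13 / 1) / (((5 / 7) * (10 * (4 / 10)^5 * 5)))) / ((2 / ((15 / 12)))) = 11375 / 512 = 22.22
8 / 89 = 0.09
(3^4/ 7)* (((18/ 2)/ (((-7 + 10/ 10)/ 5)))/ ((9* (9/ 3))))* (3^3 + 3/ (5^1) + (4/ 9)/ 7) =-4357/ 49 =-88.92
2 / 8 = 1 / 4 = 0.25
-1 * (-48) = 48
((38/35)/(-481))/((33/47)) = -1786/555555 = -0.00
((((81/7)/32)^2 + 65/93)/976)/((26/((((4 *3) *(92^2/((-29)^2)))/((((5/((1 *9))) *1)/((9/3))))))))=55298248479/2593384568320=0.02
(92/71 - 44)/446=-1516/15833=-0.10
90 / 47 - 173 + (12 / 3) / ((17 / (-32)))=-142713 / 799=-178.61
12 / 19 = 0.63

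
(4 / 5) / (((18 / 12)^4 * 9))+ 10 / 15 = 2494 / 3645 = 0.68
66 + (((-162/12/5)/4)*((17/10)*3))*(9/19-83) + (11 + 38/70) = 1202452/3325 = 361.64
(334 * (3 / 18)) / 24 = 167 / 72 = 2.32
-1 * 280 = -280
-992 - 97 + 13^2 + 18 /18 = -919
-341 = -341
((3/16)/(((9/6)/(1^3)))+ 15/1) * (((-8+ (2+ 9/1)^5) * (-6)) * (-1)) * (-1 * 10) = -292293045/2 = -146146522.50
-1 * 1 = -1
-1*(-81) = 81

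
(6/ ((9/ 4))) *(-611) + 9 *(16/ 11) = -53336/ 33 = -1616.24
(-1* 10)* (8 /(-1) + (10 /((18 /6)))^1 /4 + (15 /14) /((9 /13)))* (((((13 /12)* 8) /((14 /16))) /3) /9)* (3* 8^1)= 1963520 /3969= 494.71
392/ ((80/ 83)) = 406.70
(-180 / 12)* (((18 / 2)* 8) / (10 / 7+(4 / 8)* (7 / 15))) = -226800 / 349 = -649.86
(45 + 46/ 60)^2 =1885129/ 900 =2094.59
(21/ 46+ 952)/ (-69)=-43813/ 3174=-13.80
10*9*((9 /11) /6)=135 /11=12.27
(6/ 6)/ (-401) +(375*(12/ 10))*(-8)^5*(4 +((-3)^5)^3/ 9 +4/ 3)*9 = 84844596643430399/ 401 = 211582535270400.00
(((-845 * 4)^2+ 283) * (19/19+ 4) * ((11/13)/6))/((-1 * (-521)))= 628357565/40638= 15462.32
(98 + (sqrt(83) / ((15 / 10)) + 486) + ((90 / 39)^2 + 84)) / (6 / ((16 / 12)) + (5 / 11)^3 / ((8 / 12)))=146.39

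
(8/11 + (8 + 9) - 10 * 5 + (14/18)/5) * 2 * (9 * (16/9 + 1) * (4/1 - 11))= 1112860/99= 11241.01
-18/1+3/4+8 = -9.25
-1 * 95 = -95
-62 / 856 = -31 / 428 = -0.07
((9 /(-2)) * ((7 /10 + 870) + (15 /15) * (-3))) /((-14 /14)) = 78093 /20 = 3904.65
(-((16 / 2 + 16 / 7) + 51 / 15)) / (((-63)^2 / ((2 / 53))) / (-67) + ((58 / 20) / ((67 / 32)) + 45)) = 64186 / 7144949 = 0.01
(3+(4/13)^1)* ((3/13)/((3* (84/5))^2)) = 1075/3577392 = 0.00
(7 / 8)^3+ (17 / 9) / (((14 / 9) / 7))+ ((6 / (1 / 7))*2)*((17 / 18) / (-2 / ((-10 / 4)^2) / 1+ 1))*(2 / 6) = 221455 / 4608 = 48.06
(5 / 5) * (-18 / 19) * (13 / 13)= -18 / 19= -0.95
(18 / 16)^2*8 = 81 / 8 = 10.12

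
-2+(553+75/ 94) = 51869/ 94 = 551.80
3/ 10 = 0.30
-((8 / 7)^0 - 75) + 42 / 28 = 75.50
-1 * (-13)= 13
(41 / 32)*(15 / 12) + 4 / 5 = 1537 / 640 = 2.40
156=156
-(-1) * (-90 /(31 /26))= -75.48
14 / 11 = 1.27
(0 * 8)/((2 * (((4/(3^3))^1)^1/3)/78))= 0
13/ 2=6.50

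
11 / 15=0.73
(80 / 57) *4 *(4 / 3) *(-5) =-37.43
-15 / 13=-1.15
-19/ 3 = -6.33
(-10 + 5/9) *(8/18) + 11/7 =-1489/567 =-2.63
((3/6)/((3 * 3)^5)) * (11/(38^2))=11/170533512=0.00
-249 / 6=-83 / 2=-41.50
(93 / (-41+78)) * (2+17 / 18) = 1643 / 222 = 7.40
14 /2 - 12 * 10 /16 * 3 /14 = 151 /28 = 5.39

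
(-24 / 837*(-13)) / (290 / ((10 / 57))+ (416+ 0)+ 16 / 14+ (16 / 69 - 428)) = 0.00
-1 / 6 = -0.17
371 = 371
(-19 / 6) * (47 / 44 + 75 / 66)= -1843 / 264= -6.98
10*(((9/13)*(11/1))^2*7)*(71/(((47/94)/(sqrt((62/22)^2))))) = 274552740/169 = 1624572.43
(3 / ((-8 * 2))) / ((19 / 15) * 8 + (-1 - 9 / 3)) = -45 / 1472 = -0.03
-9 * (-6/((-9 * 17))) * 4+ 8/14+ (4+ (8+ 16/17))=1440/119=12.10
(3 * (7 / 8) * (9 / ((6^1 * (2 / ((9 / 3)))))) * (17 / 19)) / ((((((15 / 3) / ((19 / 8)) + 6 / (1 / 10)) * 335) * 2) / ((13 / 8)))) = 41769 / 202393600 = 0.00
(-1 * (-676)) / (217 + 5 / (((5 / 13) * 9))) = 3.09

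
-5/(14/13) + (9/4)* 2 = -1/7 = -0.14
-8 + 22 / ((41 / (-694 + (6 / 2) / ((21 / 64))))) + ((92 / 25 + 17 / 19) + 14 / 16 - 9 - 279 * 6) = -2239039517 / 1090600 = -2053.03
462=462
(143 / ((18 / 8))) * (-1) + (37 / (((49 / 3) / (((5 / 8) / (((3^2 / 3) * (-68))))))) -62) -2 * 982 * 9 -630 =-4421805569 / 239904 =-18431.56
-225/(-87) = 75/29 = 2.59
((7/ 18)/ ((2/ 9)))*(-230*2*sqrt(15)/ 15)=-161*sqrt(15)/ 3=-207.85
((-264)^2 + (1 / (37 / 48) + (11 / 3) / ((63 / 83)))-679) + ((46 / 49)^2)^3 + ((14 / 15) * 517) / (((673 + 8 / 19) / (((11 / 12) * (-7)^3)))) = 4508142048096167732371 / 65526729802614150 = 68798.52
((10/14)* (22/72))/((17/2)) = 55/2142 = 0.03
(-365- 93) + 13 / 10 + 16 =-4407 / 10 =-440.70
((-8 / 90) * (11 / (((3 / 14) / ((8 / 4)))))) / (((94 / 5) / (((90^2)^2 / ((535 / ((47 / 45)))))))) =-62175.70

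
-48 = -48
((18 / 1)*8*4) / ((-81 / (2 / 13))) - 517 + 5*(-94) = -115607 / 117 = -988.09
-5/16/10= -1/32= -0.03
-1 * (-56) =56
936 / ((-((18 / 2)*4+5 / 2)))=-1872 / 77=-24.31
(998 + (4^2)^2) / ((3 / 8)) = 3344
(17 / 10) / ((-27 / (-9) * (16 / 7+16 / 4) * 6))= 119 / 7920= 0.02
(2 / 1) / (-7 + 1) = -1 / 3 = -0.33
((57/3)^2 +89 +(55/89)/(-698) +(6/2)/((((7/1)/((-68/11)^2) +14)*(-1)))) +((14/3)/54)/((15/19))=82482606893249/183336620670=449.90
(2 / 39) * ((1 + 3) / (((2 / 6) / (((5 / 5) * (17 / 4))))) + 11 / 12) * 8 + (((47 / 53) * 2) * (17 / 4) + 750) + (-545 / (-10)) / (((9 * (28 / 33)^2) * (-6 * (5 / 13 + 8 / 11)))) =15121005329 / 19446336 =777.58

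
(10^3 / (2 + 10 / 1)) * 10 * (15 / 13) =12500 / 13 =961.54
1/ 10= 0.10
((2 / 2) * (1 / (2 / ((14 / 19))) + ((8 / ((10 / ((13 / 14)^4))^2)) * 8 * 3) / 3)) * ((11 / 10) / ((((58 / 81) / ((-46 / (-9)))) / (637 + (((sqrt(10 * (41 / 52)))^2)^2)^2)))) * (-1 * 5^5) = -3705265355653615623578775 / 46449312373714432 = -79770079.82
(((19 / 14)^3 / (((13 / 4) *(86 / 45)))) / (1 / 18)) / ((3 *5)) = 185193 / 383474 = 0.48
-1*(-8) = 8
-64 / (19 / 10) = -640 / 19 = -33.68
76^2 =5776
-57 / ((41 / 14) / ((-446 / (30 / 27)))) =1601586 / 205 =7812.61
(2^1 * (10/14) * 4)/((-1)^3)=-40/7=-5.71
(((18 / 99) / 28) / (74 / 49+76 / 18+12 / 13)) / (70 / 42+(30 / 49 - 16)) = -120393 / 1693134344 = -0.00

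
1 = 1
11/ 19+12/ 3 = 87/ 19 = 4.58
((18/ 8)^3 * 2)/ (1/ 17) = 12393/ 32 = 387.28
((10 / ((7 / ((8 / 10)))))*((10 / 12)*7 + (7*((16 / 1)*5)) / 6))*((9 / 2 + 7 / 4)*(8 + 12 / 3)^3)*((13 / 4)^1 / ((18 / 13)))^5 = 292949295179125 / 3359232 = 87207223.31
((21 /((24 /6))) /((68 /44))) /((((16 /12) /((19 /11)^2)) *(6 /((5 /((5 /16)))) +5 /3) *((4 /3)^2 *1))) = 87723 /41888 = 2.09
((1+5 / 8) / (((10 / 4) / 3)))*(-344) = -3354 / 5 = -670.80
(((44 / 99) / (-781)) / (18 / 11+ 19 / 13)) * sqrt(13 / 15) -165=-165.00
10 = 10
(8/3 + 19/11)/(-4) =-145/132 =-1.10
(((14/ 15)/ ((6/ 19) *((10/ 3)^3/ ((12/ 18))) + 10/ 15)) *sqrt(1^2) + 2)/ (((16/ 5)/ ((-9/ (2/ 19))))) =-303411/ 5536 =-54.81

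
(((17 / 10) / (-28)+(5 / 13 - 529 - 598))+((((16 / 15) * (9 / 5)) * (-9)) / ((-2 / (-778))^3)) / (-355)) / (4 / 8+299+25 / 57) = 1054794797772693 / 110460486500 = 9549.07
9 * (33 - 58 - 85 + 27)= -747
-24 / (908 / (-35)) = 210 / 227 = 0.93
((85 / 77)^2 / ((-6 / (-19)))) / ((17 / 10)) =40375 / 17787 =2.27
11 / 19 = 0.58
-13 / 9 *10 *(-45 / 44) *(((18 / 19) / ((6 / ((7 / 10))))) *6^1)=4095 / 418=9.80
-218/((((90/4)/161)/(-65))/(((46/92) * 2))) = 912548/9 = 101394.22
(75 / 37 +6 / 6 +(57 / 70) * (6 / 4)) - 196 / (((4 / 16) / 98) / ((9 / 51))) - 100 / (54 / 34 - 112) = -2240228415197 / 165288620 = -13553.43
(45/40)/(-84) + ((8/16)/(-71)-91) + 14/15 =-21491179/238560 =-90.09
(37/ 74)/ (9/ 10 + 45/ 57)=95/ 321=0.30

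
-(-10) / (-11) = -10 / 11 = -0.91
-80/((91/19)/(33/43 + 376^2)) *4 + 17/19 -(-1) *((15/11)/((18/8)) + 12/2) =-23174868481321/2453451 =-9445824.87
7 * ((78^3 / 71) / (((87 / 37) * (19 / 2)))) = 2094.51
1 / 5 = 0.20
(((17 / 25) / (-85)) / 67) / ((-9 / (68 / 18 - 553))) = -4943 / 678375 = -0.01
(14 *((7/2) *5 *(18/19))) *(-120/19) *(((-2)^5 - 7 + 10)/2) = 7673400/361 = 21255.96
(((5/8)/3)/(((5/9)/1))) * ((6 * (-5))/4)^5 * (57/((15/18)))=-77911875/128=-608686.52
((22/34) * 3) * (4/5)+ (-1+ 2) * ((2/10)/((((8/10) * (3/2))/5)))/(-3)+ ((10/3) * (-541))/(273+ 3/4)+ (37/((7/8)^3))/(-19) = -1994210863/242627910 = -8.22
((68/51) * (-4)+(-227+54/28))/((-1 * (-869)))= -9677/36498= -0.27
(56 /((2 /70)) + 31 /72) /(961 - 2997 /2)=-141151 /38700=-3.65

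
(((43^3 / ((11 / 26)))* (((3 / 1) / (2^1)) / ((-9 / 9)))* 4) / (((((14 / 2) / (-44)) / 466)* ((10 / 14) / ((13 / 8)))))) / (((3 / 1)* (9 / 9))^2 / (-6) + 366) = 25045977112 / 1215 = 20613972.93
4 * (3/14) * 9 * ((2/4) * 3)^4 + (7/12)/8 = 26293/672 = 39.13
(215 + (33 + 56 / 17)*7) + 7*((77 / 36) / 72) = 469.27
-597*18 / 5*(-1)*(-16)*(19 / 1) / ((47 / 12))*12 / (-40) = 58802112 / 1175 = 50044.35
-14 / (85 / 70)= -196 / 17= -11.53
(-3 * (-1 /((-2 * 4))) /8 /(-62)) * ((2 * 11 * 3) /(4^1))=99 /7936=0.01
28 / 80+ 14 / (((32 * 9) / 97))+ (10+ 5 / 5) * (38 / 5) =63839 / 720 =88.67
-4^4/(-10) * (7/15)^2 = 6272/1125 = 5.58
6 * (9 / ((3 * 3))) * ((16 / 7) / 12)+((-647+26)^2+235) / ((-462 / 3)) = -27550 / 11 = -2504.55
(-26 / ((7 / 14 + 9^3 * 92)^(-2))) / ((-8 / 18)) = 2105149967973 / 8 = 263143745996.62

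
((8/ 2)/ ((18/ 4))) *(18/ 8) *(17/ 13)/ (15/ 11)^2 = 4114/ 2925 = 1.41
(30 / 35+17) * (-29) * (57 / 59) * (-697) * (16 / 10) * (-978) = -225358779600 / 413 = -545662904.60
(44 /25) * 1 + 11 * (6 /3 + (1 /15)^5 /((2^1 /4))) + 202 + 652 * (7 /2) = 1904330272 /759375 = 2507.76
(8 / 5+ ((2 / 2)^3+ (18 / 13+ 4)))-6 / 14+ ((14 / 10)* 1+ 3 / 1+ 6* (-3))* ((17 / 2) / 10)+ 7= 3.00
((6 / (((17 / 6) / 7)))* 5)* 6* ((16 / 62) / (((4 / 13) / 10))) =1965600 / 527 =3729.79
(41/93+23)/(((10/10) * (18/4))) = 4360/837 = 5.21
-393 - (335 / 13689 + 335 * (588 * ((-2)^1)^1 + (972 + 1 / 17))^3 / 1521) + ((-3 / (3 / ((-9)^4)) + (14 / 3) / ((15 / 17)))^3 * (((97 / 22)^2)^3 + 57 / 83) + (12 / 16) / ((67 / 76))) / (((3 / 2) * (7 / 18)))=-19750783239298023123263975214061521139 / 5565533224727490814800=-3548767466079603.69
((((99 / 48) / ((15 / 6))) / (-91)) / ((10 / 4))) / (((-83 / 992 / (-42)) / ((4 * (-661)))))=129830976 / 26975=4813.01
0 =0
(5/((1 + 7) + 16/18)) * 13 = 117/16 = 7.31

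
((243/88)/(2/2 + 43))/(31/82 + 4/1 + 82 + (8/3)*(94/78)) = 1165671/1664075248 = 0.00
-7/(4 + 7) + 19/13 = 0.83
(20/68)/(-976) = -5/16592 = -0.00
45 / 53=0.85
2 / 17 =0.12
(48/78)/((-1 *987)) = -8/12831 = -0.00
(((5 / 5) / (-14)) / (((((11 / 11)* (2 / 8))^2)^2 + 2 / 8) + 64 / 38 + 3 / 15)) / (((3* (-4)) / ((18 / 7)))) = 6080 / 849317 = 0.01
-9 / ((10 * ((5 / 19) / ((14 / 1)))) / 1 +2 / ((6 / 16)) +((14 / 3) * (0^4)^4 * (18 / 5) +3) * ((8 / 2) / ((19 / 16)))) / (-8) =3591 / 49880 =0.07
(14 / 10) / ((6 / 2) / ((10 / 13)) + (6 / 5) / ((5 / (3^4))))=70 / 1167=0.06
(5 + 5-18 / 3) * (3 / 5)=12 / 5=2.40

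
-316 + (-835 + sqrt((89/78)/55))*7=-6161 + 7*sqrt(381810)/4290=-6159.99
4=4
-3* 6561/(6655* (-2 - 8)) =19683/66550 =0.30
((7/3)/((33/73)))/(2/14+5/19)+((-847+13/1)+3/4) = -8773183/10692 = -820.54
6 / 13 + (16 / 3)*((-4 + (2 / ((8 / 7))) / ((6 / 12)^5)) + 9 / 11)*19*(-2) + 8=-4588594 / 429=-10696.02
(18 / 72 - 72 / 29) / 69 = -259 / 8004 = -0.03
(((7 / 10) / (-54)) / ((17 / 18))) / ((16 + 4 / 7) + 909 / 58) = -1421 / 3338205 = -0.00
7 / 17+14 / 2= 126 / 17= 7.41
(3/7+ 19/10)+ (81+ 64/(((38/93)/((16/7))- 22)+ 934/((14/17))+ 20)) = 83.39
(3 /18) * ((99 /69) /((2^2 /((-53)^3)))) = -1637647 /184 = -8900.26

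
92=92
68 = 68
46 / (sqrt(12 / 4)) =26.56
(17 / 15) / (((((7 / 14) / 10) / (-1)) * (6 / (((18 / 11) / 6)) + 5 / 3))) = -68 / 71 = -0.96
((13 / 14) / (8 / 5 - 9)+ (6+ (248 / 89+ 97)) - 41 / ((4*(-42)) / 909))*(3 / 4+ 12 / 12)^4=20715031897 / 6744064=3071.59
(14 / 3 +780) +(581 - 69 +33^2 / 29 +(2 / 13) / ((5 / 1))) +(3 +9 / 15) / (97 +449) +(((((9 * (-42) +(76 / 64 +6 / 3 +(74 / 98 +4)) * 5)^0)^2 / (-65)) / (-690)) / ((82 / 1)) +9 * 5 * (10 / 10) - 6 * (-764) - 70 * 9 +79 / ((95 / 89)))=25567157144979 / 4728296300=5407.27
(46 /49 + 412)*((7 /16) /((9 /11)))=220.81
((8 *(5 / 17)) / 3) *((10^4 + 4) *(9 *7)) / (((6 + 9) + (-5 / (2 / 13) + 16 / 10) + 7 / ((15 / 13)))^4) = 10890754560 / 205995137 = 52.87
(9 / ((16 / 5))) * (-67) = -3015 / 16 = -188.44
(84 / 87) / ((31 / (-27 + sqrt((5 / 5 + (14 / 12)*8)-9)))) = -756 / 899 + 56*sqrt(3) / 2697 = -0.80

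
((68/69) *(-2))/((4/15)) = -170/23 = -7.39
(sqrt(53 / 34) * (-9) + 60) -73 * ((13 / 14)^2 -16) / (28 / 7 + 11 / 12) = 823233 / 2891 -9 * sqrt(1802) / 34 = 273.52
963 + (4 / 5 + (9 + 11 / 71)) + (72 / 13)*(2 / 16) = 4493382 / 4615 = 973.65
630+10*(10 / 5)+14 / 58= 18857 / 29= 650.24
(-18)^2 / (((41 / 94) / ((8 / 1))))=243648 / 41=5942.63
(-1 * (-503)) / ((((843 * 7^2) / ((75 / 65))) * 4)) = 2515 / 715988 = 0.00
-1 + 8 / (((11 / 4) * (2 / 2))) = 21 / 11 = 1.91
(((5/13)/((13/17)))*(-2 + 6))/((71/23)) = 7820/11999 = 0.65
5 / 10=1 / 2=0.50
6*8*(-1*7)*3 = -1008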